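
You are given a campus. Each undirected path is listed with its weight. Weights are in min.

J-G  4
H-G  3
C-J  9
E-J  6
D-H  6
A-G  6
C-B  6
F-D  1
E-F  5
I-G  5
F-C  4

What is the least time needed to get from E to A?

16 min

Shortest distances from E:
E: 0
F: 5  (via E)
D: 6  (via F)
J: 6  (via E)
C: 9  (via F)
G: 10  (via J)
H: 12  (via D)
B: 15  (via C)
I: 15  (via G)
A: 16  (via G)
Shortest route: E → J → G → A = 16 min.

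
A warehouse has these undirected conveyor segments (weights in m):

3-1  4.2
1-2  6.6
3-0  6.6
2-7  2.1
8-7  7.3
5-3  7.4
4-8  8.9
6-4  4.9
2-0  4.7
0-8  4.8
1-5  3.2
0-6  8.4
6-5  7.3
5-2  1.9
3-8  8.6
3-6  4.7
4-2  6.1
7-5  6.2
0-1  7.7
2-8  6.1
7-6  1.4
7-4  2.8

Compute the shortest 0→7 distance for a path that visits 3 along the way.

12.7 m

Best 0 to 3: 0–3 costing 6.6
Shortest 3→7: 3–6–7 = 6.1
Total via 3: 6.6 + 6.1 = 12.7 m.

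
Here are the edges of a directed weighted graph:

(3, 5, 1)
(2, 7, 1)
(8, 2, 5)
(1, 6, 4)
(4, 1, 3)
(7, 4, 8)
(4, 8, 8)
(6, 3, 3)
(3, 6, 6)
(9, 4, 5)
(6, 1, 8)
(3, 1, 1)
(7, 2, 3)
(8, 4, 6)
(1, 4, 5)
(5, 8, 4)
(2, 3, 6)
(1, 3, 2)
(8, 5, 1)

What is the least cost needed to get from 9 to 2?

18

Candidate routes:
9–4–8–2: 5+8+5 = 18
9–4–1–3–5–8–2: 5+3+2+1+4+5 = 20
Cheapest is 9–4–8–2 at 18.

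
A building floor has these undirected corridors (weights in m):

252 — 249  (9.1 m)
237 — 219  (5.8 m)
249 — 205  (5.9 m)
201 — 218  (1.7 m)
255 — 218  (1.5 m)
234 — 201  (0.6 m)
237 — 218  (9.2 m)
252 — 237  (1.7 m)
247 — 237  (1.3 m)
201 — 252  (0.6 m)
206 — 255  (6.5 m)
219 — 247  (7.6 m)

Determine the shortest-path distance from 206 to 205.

Compare a few routes:
206 - 255 - 218 - 201 - 252 - 249 - 205: 6.5+1.5+1.7+0.6+9.1+5.9 = 25.3
206 - 255 - 218 - 237 - 252 - 249 - 205: 6.5+1.5+9.2+1.7+9.1+5.9 = 33.9
Cheapest is 206 - 255 - 218 - 201 - 252 - 249 - 205 at 25.3 m.

25.3 m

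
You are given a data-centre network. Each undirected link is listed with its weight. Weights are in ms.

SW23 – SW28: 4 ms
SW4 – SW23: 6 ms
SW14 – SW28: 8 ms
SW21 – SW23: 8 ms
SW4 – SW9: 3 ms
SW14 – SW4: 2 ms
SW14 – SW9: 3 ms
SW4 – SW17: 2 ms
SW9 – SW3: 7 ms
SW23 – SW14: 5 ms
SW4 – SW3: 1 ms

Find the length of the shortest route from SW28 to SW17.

12 ms

Candidate routes:
SW28–SW23–SW4–SW17: 4+6+2 = 12
SW28–SW23–SW14–SW4–SW17: 4+5+2+2 = 13
Cheapest is SW28–SW23–SW4–SW17 at 12 ms.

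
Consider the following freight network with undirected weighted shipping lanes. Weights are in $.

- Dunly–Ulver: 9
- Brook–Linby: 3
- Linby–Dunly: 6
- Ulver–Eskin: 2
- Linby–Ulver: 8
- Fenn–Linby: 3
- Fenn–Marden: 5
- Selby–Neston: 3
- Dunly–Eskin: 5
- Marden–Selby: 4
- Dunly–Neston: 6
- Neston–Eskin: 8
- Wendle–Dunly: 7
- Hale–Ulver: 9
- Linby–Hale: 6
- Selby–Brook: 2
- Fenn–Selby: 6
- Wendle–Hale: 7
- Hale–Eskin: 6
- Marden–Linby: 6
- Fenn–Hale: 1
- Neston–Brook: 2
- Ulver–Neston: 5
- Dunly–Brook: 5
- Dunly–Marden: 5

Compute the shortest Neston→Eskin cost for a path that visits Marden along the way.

$17

Best Neston to Marden: Neston–Selby–Marden costing 7
Best Marden to Eskin: Marden–Dunly–Eskin costing 10
Total via Marden: 7 + 10 = $17.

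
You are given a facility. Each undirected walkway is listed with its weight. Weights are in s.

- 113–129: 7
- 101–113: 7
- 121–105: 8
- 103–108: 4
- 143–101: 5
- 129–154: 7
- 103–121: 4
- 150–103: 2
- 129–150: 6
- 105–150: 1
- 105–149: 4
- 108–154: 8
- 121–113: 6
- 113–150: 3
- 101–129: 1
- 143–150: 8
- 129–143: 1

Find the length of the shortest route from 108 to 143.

13 s

Settle nodes by increasing distance from 108:
108: 0
103: 4  (via 108)
150: 6  (via 103)
105: 7  (via 150)
154: 8  (via 108)
121: 8  (via 103)
113: 9  (via 150)
149: 11  (via 105)
129: 12  (via 150)
101: 13  (via 129)
143: 13  (via 129)
Shortest route: 108–103–150–129–143 = 13 s.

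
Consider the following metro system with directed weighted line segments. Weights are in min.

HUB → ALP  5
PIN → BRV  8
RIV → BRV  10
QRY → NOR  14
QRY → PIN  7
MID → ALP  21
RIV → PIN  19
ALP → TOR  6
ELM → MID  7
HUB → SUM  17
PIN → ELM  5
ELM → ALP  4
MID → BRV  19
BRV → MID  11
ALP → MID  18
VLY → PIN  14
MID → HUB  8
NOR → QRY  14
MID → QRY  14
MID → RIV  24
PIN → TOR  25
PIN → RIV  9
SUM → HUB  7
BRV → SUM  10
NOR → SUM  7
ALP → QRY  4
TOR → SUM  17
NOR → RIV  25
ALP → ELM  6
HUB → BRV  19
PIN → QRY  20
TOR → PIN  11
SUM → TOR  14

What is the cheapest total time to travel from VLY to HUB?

34 min

Compare a few routes:
VLY–PIN–BRV–MID–HUB: 14+8+11+8 = 41
VLY–PIN–ELM–MID–HUB: 14+5+7+8 = 34
VLY–PIN–ELM–ALP–MID–HUB: 14+5+4+18+8 = 49
VLY–PIN–BRV–SUM–HUB: 14+8+10+7 = 39
Cheapest is VLY–PIN–ELM–MID–HUB at 34 min.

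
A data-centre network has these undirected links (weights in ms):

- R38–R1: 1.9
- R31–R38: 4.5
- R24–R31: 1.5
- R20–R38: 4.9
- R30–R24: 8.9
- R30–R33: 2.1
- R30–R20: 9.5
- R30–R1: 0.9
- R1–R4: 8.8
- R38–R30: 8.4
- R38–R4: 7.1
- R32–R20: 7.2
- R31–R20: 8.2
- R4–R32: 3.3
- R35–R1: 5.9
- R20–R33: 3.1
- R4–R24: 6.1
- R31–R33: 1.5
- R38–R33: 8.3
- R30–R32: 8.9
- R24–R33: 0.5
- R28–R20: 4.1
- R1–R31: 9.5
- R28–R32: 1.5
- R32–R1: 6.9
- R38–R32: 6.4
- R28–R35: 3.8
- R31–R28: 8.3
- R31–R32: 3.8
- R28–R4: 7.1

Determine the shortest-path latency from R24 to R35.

9.4 ms

Settle nodes by increasing distance from R24:
R24: 0
R33: 0.5  (via R24)
R31: 1.5  (via R24)
R30: 2.6  (via R33)
R1: 3.5  (via R30)
R20: 3.6  (via R33)
R32: 5.3  (via R31)
R38: 5.4  (via R1)
R4: 6.1  (via R24)
R28: 6.8  (via R32)
R35: 9.4  (via R1)
Shortest route: R24–R33–R30–R1–R35 = 9.4 ms.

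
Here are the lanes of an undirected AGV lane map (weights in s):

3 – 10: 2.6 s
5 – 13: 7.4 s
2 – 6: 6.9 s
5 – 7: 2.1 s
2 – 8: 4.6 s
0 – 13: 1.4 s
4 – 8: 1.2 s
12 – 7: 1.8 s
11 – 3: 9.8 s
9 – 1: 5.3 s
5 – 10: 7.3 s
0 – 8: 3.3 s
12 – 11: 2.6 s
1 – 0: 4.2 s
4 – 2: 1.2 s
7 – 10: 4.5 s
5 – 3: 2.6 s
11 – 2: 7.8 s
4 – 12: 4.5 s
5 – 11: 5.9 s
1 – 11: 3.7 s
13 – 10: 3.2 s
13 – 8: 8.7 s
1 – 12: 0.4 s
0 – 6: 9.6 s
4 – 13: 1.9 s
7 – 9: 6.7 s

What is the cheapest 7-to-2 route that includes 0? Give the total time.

Shortest 7→0: 7–12–1–0 = 6.4
Shortest 0→2: 0–13–4–2 = 4.5
Total via 0: 6.4 + 4.5 = 10.9 s.

10.9 s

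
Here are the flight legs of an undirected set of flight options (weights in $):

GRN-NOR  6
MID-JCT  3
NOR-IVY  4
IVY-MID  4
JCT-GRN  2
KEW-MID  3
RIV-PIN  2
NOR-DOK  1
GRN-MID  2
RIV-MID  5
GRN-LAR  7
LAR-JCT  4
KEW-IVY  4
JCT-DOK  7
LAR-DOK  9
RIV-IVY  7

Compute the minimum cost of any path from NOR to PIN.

Enumerating some paths:
NOR → GRN → MID → RIV → PIN: 6+2+5+2 = 15
NOR → IVY → RIV → PIN: 4+7+2 = 13
The minimum is $13 via NOR → IVY → RIV → PIN.

$13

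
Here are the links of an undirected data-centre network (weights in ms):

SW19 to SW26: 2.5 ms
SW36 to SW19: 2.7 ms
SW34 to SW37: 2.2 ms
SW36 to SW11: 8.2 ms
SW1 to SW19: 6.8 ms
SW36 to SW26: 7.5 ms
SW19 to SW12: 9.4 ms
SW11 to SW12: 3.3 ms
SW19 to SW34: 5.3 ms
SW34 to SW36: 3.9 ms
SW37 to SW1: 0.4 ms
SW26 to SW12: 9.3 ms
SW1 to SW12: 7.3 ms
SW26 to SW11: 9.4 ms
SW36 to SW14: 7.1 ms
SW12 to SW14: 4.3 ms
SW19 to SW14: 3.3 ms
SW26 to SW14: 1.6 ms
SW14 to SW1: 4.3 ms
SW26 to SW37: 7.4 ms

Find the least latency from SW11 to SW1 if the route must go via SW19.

17.7 ms

Best SW11 to SW19: SW11–SW12–SW14–SW19 costing 10.9
Best SW19 to SW1: SW19–SW1 costing 6.8
Total via SW19: 10.9 + 6.8 = 17.7 ms.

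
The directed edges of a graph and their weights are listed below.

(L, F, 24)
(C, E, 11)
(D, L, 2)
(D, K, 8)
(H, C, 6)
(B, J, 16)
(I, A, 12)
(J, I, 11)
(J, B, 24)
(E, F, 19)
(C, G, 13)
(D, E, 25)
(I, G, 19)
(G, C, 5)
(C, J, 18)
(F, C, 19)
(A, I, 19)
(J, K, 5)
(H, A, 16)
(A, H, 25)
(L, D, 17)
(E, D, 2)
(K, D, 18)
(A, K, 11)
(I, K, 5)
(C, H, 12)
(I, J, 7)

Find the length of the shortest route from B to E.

Running Dijkstra from B:
B: 0
J: 16  (via B)
K: 21  (via J)
I: 27  (via J)
A: 39  (via I)
D: 39  (via K)
L: 41  (via D)
G: 46  (via I)
C: 51  (via G)
E: 62  (via C)
Shortest route: B → J → I → G → C → E = 62.

62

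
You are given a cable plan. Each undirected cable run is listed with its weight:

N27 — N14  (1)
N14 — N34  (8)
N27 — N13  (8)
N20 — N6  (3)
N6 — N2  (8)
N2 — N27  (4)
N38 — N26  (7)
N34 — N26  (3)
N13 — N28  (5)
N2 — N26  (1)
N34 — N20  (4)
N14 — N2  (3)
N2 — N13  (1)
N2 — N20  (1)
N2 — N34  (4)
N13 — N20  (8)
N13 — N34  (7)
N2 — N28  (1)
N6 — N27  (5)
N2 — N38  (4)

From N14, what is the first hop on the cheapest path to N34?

N2

Candidate routes:
N14–N2–N34: 3+4 = 7
N14–N34: 8 = 8
The minimum is 7 via N14–N2–N34.
So from N14 the first move is to N2.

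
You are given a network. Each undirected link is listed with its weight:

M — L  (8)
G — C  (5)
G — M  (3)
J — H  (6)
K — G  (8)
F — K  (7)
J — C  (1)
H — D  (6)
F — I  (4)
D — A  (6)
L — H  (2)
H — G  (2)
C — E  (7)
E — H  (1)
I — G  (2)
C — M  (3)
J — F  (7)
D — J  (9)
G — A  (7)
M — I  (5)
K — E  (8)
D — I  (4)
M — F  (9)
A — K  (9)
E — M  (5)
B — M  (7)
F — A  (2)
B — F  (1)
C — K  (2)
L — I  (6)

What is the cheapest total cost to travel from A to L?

11

Enumerating some paths:
A–F–I–G–H–L: 2+4+2+2+2 = 12
A–D–H–L: 6+6+2 = 14
A–G–H–L: 7+2+2 = 11
A–F–I–L: 2+4+6 = 12
The minimum is 11 via A–G–H–L.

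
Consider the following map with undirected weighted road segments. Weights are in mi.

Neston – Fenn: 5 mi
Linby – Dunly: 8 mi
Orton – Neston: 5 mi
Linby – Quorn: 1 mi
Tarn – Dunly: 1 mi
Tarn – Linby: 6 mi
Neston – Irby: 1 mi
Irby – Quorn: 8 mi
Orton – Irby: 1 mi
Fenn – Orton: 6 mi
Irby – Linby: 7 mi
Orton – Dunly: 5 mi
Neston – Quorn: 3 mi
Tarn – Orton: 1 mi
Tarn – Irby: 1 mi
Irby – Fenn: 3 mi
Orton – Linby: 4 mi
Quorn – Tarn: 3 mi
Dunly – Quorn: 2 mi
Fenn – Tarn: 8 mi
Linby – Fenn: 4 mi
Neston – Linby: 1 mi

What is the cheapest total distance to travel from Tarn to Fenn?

4 mi

Compare a few routes:
Tarn–Irby–Fenn: 1+3 = 4
Tarn–Orton–Irby–Fenn: 1+1+3 = 5
Cheapest is Tarn–Irby–Fenn at 4 mi.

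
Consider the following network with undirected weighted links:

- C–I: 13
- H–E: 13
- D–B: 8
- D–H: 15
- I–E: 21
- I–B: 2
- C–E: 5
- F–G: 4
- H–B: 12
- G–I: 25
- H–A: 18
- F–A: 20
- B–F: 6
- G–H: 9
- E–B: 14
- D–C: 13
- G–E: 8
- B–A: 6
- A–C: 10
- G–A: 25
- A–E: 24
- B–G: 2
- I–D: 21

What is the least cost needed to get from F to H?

Shortest distances from F:
F: 0
G: 4  (via F)
B: 6  (via F)
I: 8  (via B)
A: 12  (via B)
E: 12  (via G)
H: 13  (via G)
Shortest route: F → G → H = 13.

13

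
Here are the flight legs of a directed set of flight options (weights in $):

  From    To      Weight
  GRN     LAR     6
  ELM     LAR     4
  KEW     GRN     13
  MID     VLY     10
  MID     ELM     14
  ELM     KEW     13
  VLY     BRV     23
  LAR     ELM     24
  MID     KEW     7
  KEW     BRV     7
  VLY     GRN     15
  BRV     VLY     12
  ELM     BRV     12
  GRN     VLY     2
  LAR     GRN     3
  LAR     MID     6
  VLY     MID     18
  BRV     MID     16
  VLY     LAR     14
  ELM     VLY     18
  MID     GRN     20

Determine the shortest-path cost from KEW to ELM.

$37

Shortest distances from KEW:
KEW: 0
BRV: 7  (via KEW)
GRN: 13  (via KEW)
VLY: 15  (via GRN)
LAR: 19  (via GRN)
MID: 23  (via BRV)
ELM: 37  (via MID)
Shortest route: KEW–BRV–MID–ELM = $37.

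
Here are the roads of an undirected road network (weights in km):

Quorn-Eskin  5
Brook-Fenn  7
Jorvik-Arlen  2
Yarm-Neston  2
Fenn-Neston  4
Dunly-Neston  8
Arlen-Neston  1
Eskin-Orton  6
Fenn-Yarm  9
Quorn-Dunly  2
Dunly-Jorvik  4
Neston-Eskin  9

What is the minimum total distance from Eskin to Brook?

Compare a few routes:
Eskin - Quorn - Dunly - Neston - Fenn - Brook: 5+2+8+4+7 = 26
Eskin - Quorn - Dunly - Jorvik - Arlen - Neston - Fenn - Brook: 5+2+4+2+1+4+7 = 25
Eskin - Neston - Fenn - Brook: 9+4+7 = 20
Cheapest is Eskin - Neston - Fenn - Brook at 20 km.

20 km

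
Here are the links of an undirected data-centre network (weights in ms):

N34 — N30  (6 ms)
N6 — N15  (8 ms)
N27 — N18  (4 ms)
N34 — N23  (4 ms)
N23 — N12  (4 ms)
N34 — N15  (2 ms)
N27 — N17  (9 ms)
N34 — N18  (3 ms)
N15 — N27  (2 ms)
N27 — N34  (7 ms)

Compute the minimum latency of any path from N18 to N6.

Shortest distances from N18:
N18: 0
N34: 3  (via N18)
N27: 4  (via N18)
N15: 5  (via N34)
N23: 7  (via N34)
N30: 9  (via N34)
N12: 11  (via N23)
N17: 13  (via N27)
N6: 13  (via N15)
Shortest route: N18 → N34 → N15 → N6 = 13 ms.

13 ms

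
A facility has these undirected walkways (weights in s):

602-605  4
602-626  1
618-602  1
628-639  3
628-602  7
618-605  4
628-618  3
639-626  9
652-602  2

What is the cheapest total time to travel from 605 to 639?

10 s

Settle nodes by increasing distance from 605:
605: 0
618: 4  (via 605)
602: 4  (via 605)
626: 5  (via 602)
652: 6  (via 602)
628: 7  (via 618)
639: 10  (via 628)
Shortest route: 605 → 618 → 628 → 639 = 10 s.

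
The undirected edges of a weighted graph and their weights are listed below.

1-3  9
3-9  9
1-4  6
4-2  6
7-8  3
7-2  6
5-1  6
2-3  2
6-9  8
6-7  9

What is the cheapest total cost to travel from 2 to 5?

17

Candidate routes:
2 → 4 → 1 → 5: 6+6+6 = 18
2 → 3 → 1 → 5: 2+9+6 = 17
The minimum is 17 via 2 → 3 → 1 → 5.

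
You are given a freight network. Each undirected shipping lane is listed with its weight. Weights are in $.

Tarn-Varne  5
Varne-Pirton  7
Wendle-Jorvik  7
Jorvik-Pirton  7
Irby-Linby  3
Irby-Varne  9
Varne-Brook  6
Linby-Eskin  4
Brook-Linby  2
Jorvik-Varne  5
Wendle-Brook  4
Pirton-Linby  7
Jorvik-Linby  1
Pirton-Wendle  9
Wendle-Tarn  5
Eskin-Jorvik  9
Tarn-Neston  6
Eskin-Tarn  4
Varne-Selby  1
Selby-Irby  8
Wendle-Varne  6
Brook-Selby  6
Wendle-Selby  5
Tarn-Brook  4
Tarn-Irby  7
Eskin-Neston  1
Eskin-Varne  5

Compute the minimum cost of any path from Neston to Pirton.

Shortest distances from Neston:
Neston: 0
Eskin: 1  (via Neston)
Linby: 5  (via Eskin)
Tarn: 5  (via Eskin)
Jorvik: 6  (via Linby)
Varne: 6  (via Eskin)
Brook: 7  (via Linby)
Selby: 7  (via Varne)
Irby: 8  (via Linby)
Wendle: 10  (via Tarn)
Pirton: 12  (via Linby)
Shortest route: Neston → Eskin → Linby → Pirton = $12.

$12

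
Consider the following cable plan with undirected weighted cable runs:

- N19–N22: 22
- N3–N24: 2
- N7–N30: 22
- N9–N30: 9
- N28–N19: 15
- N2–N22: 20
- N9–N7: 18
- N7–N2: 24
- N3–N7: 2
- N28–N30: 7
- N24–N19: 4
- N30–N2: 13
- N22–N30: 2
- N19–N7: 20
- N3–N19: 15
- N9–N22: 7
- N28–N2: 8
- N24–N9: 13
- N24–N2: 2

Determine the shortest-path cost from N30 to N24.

Candidate routes:
N30 - N28 - N2 - N24: 7+8+2 = 17
N30 - N9 - N24: 9+13 = 22
N30 - N2 - N24: 13+2 = 15
Cheapest is N30 - N2 - N24 at 15.

15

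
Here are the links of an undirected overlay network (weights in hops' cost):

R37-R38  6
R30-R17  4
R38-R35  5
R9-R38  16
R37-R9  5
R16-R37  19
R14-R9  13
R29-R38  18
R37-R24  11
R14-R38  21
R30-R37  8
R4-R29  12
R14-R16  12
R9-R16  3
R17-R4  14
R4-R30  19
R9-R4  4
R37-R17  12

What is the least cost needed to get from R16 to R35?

Candidate routes:
R16 - R9 - R37 - R38 - R35: 3+5+6+5 = 19
R16 - R9 - R38 - R35: 3+16+5 = 24
The minimum is 19 hops' cost via R16 - R9 - R37 - R38 - R35.

19 hops' cost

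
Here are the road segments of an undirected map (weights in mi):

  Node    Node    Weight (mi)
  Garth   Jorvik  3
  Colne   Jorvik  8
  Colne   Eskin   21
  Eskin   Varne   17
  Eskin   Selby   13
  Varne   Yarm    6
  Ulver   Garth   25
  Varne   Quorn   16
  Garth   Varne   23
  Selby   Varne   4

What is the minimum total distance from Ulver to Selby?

Settle nodes by increasing distance from Ulver:
Ulver: 0
Garth: 25  (via Ulver)
Jorvik: 28  (via Garth)
Colne: 36  (via Jorvik)
Varne: 48  (via Garth)
Selby: 52  (via Varne)
Shortest route: Ulver–Garth–Varne–Selby = 52 mi.

52 mi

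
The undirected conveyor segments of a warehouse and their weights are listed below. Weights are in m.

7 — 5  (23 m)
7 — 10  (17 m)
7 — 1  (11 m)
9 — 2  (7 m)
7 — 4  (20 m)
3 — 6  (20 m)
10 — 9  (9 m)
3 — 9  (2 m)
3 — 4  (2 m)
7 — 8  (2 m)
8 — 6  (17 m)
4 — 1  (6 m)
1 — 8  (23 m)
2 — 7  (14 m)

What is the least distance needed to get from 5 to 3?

Shortest distances from 5:
5: 0
7: 23  (via 5)
8: 25  (via 7)
1: 34  (via 7)
2: 37  (via 7)
4: 40  (via 1)
10: 40  (via 7)
3: 42  (via 4)
Shortest route: 5 → 7 → 1 → 4 → 3 = 42 m.

42 m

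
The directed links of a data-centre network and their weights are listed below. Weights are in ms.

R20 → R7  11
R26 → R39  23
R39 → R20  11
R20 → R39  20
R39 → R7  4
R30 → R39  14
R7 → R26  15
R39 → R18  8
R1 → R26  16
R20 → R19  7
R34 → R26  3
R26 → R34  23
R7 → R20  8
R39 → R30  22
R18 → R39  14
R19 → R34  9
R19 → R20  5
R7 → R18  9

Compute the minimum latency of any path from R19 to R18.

Candidate routes:
R19 → R34 → R26 → R39 → R18: 9+3+23+8 = 43
R19 → R20 → R39 → R7 → R18: 5+20+4+9 = 38
R19 → R20 → R7 → R18: 5+11+9 = 25
R19 → R20 → R39 → R18: 5+20+8 = 33
The minimum is 25 ms via R19 → R20 → R7 → R18.

25 ms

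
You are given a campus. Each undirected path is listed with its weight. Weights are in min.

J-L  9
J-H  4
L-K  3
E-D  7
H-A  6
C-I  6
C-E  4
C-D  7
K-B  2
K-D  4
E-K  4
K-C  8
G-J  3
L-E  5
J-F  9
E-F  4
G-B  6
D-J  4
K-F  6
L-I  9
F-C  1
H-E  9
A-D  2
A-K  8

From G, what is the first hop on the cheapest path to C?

Compare a few routes:
G - J - F - C: 3+9+1 = 13
G - B - K - F - C: 6+2+6+1 = 15
G - B - K - C: 6+2+8 = 16
G - J - D - C: 3+4+7 = 14
The minimum is 13 min via G - J - F - C.
So from G the first move is to J.

J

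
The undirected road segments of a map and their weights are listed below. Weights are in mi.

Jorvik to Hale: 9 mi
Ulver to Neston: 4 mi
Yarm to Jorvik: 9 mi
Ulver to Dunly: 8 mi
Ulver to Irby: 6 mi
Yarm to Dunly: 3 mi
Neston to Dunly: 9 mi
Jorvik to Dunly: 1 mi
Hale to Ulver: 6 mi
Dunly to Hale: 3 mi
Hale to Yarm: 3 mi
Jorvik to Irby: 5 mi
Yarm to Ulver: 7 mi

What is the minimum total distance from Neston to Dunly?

9 mi

Shortest distances from Neston:
Neston: 0
Ulver: 4  (via Neston)
Dunly: 9  (via Neston)
Shortest route: Neston → Dunly = 9 mi.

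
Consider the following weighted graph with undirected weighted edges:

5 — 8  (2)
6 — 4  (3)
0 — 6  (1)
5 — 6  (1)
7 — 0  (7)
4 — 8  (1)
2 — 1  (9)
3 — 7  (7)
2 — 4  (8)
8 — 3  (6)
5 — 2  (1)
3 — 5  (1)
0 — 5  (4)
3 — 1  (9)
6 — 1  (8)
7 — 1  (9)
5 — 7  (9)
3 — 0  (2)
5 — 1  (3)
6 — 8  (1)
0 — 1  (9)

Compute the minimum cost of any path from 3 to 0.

2

Compare a few routes:
3 - 0: 2 = 2
3 - 5 - 6 - 0: 1+1+1 = 3
The minimum is 2 via 3 - 0.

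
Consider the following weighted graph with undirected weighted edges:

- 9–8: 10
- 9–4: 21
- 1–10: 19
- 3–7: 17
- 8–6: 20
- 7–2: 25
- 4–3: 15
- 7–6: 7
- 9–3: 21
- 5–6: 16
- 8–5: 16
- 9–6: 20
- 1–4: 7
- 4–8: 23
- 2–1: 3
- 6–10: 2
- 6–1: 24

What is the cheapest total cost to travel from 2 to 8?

33

Compare a few routes:
2 - 1 - 6 - 8: 3+24+20 = 47
2 - 1 - 10 - 6 - 8: 3+19+2+20 = 44
2 - 1 - 4 - 9 - 8: 3+7+21+10 = 41
2 - 1 - 4 - 8: 3+7+23 = 33
Cheapest is 2 - 1 - 4 - 8 at 33.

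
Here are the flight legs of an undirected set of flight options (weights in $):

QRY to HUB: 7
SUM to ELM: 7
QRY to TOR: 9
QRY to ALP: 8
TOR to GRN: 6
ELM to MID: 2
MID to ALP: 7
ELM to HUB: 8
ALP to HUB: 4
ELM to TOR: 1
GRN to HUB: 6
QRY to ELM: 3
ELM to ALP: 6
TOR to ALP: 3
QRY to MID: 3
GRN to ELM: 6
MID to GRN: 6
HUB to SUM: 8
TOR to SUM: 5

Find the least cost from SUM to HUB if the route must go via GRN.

Shortest SUM→GRN: SUM–TOR–GRN = 11
Shortest GRN→HUB: GRN–HUB = 6
Total via GRN: 11 + 6 = $17.

$17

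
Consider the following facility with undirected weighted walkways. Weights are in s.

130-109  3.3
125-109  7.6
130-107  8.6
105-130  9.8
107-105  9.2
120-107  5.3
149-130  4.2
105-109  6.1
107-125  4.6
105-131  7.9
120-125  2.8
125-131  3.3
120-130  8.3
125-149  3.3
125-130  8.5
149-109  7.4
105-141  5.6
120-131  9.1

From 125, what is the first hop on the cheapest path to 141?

Candidate routes:
125 → 131 → 105 → 141: 3.3+7.9+5.6 = 16.8
125 → 109 → 105 → 141: 7.6+6.1+5.6 = 19.3
125 → 107 → 105 → 141: 4.6+9.2+5.6 = 19.4
Cheapest is 125 → 131 → 105 → 141 at 16.8 s.
So from 125 the first move is to 131.

131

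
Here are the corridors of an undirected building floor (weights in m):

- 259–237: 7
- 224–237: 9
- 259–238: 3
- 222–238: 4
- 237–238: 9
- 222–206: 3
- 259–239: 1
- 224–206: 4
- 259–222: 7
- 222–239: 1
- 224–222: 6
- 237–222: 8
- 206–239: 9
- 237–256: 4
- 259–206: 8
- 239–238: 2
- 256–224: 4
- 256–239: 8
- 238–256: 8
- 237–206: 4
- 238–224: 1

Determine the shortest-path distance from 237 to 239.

8 m

Running Dijkstra from 237:
237: 0
256: 4  (via 237)
206: 4  (via 237)
259: 7  (via 237)
222: 7  (via 206)
239: 8  (via 259)
Shortest route: 237 → 259 → 239 = 8 m.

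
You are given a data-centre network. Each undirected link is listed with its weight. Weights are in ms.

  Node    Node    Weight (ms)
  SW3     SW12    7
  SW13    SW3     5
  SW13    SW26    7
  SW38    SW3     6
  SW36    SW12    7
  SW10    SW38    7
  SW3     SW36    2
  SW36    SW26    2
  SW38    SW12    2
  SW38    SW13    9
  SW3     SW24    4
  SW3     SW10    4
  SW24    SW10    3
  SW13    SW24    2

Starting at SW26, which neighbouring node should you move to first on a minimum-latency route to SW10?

Compare a few routes:
SW26–SW36–SW3–SW10: 2+2+4 = 8
SW26–SW13–SW24–SW10: 7+2+3 = 12
SW26–SW36–SW3–SW24–SW10: 2+2+4+3 = 11
The minimum is 8 ms via SW26–SW36–SW3–SW10.
So from SW26 the first move is to SW36.

SW36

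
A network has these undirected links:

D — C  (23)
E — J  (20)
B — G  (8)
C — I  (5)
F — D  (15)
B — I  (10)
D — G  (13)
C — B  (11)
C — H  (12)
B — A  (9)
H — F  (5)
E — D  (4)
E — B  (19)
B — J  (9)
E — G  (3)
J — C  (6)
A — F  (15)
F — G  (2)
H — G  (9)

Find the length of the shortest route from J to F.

19

Running Dijkstra from J:
J: 0
C: 6  (via J)
B: 9  (via J)
I: 11  (via C)
G: 17  (via B)
A: 18  (via B)
H: 18  (via C)
F: 19  (via G)
Shortest route: J–B–G–F = 19.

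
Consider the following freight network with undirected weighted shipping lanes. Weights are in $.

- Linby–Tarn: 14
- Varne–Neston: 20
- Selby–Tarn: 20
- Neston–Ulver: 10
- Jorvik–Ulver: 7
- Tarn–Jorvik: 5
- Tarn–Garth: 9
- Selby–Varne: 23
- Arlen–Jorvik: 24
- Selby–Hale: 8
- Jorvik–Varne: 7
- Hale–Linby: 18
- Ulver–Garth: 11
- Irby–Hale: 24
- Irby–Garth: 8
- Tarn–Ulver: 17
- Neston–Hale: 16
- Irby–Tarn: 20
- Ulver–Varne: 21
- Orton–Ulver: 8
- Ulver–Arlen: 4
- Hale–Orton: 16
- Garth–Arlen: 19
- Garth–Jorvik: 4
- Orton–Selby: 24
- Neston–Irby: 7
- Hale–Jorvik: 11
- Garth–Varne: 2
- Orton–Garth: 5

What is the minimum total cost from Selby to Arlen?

$30

Compare a few routes:
Selby - Hale - Jorvik - Ulver - Arlen: 8+11+7+4 = 30
Selby - Hale - Orton - Ulver - Arlen: 8+16+8+4 = 36
Selby - Orton - Ulver - Arlen: 24+8+4 = 36
Selby - Tarn - Jorvik - Ulver - Arlen: 20+5+7+4 = 36
Cheapest is Selby - Hale - Jorvik - Ulver - Arlen at $30.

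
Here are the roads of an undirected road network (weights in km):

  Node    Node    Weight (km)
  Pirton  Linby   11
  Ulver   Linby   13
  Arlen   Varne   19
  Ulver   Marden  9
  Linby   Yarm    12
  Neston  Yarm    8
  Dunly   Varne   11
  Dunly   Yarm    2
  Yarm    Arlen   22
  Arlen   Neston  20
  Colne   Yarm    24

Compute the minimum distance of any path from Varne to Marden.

47 km

Enumerating some paths:
Varne–Dunly–Yarm–Linby–Ulver–Marden: 11+2+12+13+9 = 47
Varne–Arlen–Neston–Yarm–Linby–Ulver–Marden: 19+20+8+12+13+9 = 81
Varne–Arlen–Yarm–Linby–Ulver–Marden: 19+22+12+13+9 = 75
Cheapest is Varne–Dunly–Yarm–Linby–Ulver–Marden at 47 km.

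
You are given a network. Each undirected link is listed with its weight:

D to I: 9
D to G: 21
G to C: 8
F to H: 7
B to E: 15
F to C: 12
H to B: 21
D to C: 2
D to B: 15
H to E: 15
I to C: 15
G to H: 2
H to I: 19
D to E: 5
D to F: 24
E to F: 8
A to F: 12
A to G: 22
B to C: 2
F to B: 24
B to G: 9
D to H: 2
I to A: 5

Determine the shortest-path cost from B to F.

13

Settle nodes by increasing distance from B:
B: 0
C: 2  (via B)
D: 4  (via C)
H: 6  (via D)
G: 8  (via H)
E: 9  (via D)
F: 13  (via H)
Shortest route: B → C → D → H → F = 13.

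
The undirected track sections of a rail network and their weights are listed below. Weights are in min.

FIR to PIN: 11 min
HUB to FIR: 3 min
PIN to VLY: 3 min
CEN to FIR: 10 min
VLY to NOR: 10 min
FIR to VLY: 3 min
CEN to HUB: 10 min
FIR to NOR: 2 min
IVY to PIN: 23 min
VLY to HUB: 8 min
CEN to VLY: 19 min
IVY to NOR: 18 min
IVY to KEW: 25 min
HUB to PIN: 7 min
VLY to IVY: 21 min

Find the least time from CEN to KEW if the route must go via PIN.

Best CEN to PIN: CEN–FIR–VLY–PIN costing 16
Best PIN to KEW: PIN–IVY–KEW costing 48
Total via PIN: 16 + 48 = 64 min.

64 min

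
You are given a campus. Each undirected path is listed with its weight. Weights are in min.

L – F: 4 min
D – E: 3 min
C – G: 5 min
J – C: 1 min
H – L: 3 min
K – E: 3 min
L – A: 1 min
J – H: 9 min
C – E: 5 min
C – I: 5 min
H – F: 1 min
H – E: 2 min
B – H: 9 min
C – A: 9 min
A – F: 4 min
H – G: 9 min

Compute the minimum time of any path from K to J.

Enumerating some paths:
K–E–C–J: 3+5+1 = 9
K–E–H–L–A–C–J: 3+2+3+1+9+1 = 19
K–E–H–G–C–J: 3+2+9+5+1 = 20
K–E–H–J: 3+2+9 = 14
Cheapest is K–E–C–J at 9 min.

9 min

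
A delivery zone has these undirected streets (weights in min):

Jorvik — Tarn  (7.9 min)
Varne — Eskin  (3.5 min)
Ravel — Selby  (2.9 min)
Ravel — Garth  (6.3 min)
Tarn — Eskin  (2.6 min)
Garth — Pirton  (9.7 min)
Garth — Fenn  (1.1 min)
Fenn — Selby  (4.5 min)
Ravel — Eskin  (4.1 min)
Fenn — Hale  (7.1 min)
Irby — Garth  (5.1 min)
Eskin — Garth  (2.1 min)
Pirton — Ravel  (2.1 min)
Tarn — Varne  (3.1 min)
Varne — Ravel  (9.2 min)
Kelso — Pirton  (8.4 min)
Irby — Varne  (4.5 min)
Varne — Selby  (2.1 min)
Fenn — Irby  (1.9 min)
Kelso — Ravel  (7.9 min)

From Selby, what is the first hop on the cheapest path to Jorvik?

Candidate routes:
Selby → Varne → Tarn → Jorvik: 2.1+3.1+7.9 = 13.1
Selby → Fenn → Garth → Eskin → Tarn → Jorvik: 4.5+1.1+2.1+2.6+7.9 = 18.2
Selby → Varne → Eskin → Tarn → Jorvik: 2.1+3.5+2.6+7.9 = 16.1
Selby → Ravel → Eskin → Tarn → Jorvik: 2.9+4.1+2.6+7.9 = 17.5
The minimum is 13.1 min via Selby → Varne → Tarn → Jorvik.
So from Selby the first move is to Varne.

Varne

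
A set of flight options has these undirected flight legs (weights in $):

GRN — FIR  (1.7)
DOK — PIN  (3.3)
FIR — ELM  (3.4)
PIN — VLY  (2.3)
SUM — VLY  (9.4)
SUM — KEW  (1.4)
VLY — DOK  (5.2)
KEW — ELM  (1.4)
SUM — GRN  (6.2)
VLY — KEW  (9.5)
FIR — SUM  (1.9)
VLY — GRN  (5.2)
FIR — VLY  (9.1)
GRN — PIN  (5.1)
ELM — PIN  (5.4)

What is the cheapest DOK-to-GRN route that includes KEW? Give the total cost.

$15.1

Best DOK to KEW: DOK–PIN–ELM–KEW costing 10.1
Best KEW to GRN: KEW–SUM–FIR–GRN costing 5
Total via KEW: 10.1 + 5 = $15.1.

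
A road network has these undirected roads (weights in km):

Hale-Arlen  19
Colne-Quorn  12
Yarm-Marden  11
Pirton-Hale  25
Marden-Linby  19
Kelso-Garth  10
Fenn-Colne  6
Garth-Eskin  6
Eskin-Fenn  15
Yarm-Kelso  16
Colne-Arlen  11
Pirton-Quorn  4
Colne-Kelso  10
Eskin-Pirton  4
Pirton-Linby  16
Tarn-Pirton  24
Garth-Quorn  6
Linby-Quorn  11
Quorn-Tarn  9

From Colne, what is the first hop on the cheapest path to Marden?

Candidate routes:
Colne - Quorn - Garth - Kelso - Yarm - Marden: 12+6+10+16+11 = 55
Colne - Quorn - Pirton - Linby - Marden: 12+4+16+19 = 51
Colne - Kelso - Yarm - Marden: 10+16+11 = 37
Colne - Quorn - Linby - Marden: 12+11+19 = 42
Cheapest is Colne - Kelso - Yarm - Marden at 37 km.
So from Colne the first move is to Kelso.

Kelso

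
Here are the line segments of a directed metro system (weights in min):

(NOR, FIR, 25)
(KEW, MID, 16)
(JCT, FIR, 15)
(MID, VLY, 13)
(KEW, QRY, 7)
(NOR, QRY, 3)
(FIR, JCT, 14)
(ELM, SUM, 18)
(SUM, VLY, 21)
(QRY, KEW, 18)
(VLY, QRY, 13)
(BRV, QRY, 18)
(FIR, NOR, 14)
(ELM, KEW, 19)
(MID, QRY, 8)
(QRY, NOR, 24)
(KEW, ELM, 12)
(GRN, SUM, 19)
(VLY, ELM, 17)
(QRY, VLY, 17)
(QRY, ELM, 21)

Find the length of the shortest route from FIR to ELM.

Shortest distances from FIR:
FIR: 0
NOR: 14  (via FIR)
JCT: 14  (via FIR)
QRY: 17  (via NOR)
VLY: 34  (via QRY)
KEW: 35  (via QRY)
ELM: 38  (via QRY)
Shortest route: FIR–NOR–QRY–ELM = 38 min.

38 min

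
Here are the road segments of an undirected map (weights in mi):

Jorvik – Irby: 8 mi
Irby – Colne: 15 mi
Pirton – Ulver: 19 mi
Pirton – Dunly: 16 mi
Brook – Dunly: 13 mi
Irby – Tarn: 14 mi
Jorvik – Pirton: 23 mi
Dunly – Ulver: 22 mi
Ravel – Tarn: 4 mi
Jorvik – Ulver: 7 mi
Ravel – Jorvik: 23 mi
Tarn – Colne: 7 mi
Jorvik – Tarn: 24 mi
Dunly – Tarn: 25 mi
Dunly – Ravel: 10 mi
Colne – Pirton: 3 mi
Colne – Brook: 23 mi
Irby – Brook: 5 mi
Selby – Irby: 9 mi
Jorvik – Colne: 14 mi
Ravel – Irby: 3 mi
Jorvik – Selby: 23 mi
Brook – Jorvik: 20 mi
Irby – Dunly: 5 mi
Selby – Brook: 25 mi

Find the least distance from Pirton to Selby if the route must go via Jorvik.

34 mi

Shortest Pirton→Jorvik: Pirton → Colne → Jorvik = 17
Best Jorvik to Selby: Jorvik → Irby → Selby costing 17
Total via Jorvik: 17 + 17 = 34 mi.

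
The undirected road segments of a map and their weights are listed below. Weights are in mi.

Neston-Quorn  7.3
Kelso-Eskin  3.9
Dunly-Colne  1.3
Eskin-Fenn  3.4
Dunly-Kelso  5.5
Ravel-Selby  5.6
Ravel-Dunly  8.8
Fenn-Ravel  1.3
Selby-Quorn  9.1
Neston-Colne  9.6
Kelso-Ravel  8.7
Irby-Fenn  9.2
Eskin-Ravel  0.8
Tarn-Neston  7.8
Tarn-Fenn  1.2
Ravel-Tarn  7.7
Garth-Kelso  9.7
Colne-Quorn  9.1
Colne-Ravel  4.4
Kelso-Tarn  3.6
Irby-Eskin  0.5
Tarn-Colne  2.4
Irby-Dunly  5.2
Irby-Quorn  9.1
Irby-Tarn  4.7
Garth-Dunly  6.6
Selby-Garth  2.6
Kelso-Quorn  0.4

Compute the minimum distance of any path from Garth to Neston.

Compare a few routes:
Garth–Kelso–Quorn–Neston: 9.7+0.4+7.3 = 17.4
Garth–Dunly–Colne–Neston: 6.6+1.3+9.6 = 17.5
Garth–Dunly–Colne–Tarn–Neston: 6.6+1.3+2.4+7.8 = 18.1
The minimum is 17.4 mi via Garth–Kelso–Quorn–Neston.

17.4 mi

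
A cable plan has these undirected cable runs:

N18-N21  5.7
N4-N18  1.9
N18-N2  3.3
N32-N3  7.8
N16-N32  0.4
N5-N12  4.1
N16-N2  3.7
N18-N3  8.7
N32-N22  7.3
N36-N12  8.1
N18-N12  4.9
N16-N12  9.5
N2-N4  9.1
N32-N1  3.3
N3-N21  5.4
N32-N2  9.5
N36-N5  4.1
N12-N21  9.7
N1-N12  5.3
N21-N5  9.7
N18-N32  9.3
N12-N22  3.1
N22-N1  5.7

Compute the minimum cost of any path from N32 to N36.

16.7

Candidate routes:
N32–N1–N12–N36: 3.3+5.3+8.1 = 16.7
N32–N1–N12–N5–N36: 3.3+5.3+4.1+4.1 = 16.8
Cheapest is N32–N1–N12–N36 at 16.7.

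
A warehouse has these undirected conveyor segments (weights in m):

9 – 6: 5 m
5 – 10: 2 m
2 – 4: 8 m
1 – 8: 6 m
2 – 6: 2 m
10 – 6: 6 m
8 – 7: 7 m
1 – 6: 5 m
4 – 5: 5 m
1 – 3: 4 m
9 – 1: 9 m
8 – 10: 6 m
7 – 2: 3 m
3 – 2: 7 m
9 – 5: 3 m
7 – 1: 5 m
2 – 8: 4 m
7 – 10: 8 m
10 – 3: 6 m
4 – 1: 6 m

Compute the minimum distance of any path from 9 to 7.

10 m

Running Dijkstra from 9:
9: 0
5: 3  (via 9)
6: 5  (via 9)
10: 5  (via 5)
2: 7  (via 6)
4: 8  (via 5)
1: 9  (via 9)
7: 10  (via 2)
Shortest route: 9 → 6 → 2 → 7 = 10 m.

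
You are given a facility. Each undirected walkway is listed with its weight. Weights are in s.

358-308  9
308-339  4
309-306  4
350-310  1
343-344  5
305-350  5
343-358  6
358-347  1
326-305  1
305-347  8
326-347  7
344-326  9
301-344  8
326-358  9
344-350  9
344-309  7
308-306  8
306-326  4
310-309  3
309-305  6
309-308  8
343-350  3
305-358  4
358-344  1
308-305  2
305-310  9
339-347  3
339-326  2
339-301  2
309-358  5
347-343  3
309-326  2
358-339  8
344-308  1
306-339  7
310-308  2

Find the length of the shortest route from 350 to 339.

7 s

Running Dijkstra from 350:
350: 0
310: 1  (via 350)
343: 3  (via 350)
308: 3  (via 310)
344: 4  (via 308)
309: 4  (via 310)
358: 5  (via 344)
305: 5  (via 350)
326: 6  (via 309)
347: 6  (via 343)
339: 7  (via 308)
Shortest route: 350–310–308–339 = 7 s.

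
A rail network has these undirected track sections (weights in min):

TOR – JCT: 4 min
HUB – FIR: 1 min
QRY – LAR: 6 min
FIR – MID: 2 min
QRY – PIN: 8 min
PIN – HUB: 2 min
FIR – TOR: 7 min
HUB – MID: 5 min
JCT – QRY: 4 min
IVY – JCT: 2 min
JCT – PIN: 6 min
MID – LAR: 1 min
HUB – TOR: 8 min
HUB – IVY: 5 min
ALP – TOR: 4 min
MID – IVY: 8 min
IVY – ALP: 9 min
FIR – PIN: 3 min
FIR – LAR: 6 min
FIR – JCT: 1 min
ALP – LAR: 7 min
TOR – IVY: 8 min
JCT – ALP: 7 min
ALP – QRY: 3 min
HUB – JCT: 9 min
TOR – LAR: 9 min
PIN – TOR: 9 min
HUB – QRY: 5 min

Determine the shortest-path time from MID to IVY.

5 min

Compare a few routes:
MID–IVY: 8 = 8
MID–FIR–HUB–IVY: 2+1+5 = 8
MID–HUB–FIR–JCT–IVY: 5+1+1+2 = 9
MID–FIR–JCT–IVY: 2+1+2 = 5
The minimum is 5 min via MID–FIR–JCT–IVY.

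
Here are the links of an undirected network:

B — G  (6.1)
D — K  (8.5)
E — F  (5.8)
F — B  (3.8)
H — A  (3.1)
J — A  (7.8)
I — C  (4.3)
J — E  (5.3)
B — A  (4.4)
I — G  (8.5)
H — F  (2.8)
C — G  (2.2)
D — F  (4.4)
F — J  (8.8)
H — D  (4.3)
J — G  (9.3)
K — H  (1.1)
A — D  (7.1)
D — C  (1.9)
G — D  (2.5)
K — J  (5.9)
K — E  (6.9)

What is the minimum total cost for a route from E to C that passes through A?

Best E to A: E–K–H–A costing 11.1
Shortest A→C: A–D–C = 9
Total via A: 11.1 + 9 = 20.1.

20.1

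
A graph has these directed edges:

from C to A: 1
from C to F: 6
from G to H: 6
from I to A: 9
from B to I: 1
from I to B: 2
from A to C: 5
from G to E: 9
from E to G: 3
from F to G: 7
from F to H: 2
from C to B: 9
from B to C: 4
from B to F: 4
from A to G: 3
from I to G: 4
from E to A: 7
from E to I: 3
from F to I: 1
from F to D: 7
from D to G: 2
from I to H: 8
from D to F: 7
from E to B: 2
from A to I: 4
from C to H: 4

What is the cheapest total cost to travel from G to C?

Candidate routes:
G - E - B - C: 9+2+4 = 15
G - E - A - C: 9+7+5 = 21
G - E - I - B - C: 9+3+2+4 = 18
The minimum is 15 via G - E - B - C.

15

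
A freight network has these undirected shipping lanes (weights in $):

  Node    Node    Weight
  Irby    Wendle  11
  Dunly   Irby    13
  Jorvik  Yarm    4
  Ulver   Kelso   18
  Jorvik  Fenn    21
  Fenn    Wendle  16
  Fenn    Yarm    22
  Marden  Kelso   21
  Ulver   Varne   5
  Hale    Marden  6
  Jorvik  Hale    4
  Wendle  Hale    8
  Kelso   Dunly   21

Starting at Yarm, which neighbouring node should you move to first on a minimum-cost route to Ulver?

Candidate routes:
Yarm–Jorvik–Hale–Marden–Kelso–Ulver: 4+4+6+21+18 = 53
Yarm–Jorvik–Hale–Wendle–Irby–Dunly–Kelso–Ulver: 4+4+8+11+13+21+18 = 79
Cheapest is Yarm–Jorvik–Hale–Marden–Kelso–Ulver at $53.
So from Yarm the first move is to Jorvik.

Jorvik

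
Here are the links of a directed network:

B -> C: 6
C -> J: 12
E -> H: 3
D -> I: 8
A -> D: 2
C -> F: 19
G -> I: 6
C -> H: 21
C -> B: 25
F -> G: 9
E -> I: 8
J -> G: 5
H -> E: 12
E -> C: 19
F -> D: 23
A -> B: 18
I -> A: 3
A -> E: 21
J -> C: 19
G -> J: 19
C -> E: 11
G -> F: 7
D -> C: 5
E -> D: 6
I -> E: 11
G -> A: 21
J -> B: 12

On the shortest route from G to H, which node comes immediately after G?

I

Candidate routes:
G - I - A - E - H: 6+3+21+3 = 33
G - I - E - H: 6+11+3 = 20
G - I - A - D - C - E - H: 6+3+2+5+11+3 = 30
Cheapest is G - I - E - H at 20.
So from G the first move is to I.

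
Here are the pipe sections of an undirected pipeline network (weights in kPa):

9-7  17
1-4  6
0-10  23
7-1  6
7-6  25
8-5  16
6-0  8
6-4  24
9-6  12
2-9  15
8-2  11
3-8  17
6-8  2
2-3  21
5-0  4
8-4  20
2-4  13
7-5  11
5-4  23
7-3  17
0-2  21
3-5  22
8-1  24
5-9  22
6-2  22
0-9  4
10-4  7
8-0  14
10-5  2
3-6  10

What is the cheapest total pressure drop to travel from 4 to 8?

20 kPa

Compare a few routes:
4 - 8: 20 = 20
4 - 2 - 8: 13+11 = 24
4 - 10 - 5 - 0 - 6 - 8: 7+2+4+8+2 = 23
The minimum is 20 kPa via 4 - 8.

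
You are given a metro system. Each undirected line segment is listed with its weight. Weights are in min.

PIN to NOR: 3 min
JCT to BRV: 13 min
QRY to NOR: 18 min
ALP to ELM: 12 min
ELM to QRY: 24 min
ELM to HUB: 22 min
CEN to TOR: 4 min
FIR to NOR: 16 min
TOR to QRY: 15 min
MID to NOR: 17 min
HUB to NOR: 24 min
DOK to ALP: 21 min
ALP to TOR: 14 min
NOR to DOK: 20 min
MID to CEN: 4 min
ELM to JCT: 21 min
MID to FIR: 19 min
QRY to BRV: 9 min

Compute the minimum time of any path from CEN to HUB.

45 min

Compare a few routes:
CEN–MID–NOR–HUB: 4+17+24 = 45
CEN–TOR–ALP–ELM–HUB: 4+14+12+22 = 52
CEN–MID–FIR–NOR–HUB: 4+19+16+24 = 63
CEN–TOR–QRY–NOR–HUB: 4+15+18+24 = 61
The minimum is 45 min via CEN–MID–NOR–HUB.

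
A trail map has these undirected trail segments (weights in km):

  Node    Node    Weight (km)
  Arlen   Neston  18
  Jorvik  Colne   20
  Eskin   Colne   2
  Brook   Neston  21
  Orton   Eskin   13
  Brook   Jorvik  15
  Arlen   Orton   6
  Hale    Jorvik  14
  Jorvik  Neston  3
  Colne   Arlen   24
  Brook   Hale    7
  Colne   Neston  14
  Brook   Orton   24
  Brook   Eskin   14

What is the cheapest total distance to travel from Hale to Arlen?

Shortest distances from Hale:
Hale: 0
Brook: 7  (via Hale)
Jorvik: 14  (via Hale)
Neston: 17  (via Jorvik)
Eskin: 21  (via Brook)
Colne: 23  (via Eskin)
Orton: 31  (via Brook)
Arlen: 35  (via Neston)
Shortest route: Hale–Jorvik–Neston–Arlen = 35 km.

35 km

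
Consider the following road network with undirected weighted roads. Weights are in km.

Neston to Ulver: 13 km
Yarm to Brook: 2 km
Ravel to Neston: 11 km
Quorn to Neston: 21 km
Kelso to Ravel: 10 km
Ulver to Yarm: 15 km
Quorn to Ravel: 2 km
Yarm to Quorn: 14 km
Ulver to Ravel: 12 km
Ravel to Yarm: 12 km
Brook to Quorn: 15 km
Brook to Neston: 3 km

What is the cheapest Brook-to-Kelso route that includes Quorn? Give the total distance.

Shortest Brook→Quorn: Brook → Quorn = 15
Best Quorn to Kelso: Quorn → Ravel → Kelso costing 12
Total via Quorn: 15 + 12 = 27 km.

27 km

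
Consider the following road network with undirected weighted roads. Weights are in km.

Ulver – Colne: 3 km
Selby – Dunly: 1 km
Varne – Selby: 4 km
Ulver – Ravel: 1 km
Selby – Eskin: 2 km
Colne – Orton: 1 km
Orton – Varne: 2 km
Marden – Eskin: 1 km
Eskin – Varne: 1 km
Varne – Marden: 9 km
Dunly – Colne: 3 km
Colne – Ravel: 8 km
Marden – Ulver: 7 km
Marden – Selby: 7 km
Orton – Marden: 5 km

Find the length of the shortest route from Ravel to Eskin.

8 km

Running Dijkstra from Ravel:
Ravel: 0
Ulver: 1  (via Ravel)
Colne: 4  (via Ulver)
Orton: 5  (via Colne)
Dunly: 7  (via Colne)
Varne: 7  (via Orton)
Eskin: 8  (via Varne)
Shortest route: Ravel–Ulver–Colne–Orton–Varne–Eskin = 8 km.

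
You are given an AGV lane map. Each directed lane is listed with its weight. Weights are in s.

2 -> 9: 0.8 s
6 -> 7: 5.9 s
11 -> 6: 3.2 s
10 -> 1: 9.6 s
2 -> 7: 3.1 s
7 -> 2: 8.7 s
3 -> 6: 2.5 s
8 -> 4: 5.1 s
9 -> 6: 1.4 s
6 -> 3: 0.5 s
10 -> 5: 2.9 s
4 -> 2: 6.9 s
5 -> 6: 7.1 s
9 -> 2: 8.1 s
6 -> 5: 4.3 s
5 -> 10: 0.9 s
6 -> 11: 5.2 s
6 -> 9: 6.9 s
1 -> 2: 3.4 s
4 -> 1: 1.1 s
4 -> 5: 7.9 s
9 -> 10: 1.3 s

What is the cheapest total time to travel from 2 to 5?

Shortest distances from 2:
2: 0
9: 0.8  (via 2)
10: 2.1  (via 9)
6: 2.2  (via 9)
3: 2.7  (via 6)
7: 3.1  (via 2)
5: 5  (via 10)
Shortest route: 2–9–10–5 = 5 s.

5 s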